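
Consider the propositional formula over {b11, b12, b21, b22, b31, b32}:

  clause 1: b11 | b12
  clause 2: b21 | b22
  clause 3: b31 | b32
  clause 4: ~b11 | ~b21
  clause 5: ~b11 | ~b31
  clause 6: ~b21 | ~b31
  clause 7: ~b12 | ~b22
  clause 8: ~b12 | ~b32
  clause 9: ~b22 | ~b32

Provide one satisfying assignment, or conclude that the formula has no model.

UNSATISFIABLE

Branch on b11: set b11 = 1.
Unit clause (~b21) forces b21 = 0.
Unit clause (b22) forces b22 = 1.
Unit clause (~b31) forces b31 = 0.
Unit clause (b32) forces b32 = 1.
But (~b32) is also a unit clause — contradiction.
Undo b11 and try b11 = 0.
Unit clause (b12) forces b12 = 1.
Unit clause (~b22) forces b22 = 0.
Unit clause (b21) forces b21 = 1.
Unit clause (~b31) forces b31 = 0.
Unit clause (b32) forces b32 = 1.
But (~b32) is also a unit clause — contradiction.
Either choice for b11 ends in contradiction.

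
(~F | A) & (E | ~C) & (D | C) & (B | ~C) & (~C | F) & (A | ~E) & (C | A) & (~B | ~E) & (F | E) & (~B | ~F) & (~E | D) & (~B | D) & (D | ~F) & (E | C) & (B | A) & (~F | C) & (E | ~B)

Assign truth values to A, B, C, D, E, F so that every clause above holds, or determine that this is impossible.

Branch on F: set F = 0.
Unit clause (~C) forces C = 0.
Unit clause (D) forces D = 1.
Unit clause (A) forces A = 1.
Unit clause (E) forces E = 1.
Unit clause (~B) forces B = 0.
All clauses are satisfied.

A ↦ 1, B ↦ 0, C ↦ 0, D ↦ 1, E ↦ 1, F ↦ 0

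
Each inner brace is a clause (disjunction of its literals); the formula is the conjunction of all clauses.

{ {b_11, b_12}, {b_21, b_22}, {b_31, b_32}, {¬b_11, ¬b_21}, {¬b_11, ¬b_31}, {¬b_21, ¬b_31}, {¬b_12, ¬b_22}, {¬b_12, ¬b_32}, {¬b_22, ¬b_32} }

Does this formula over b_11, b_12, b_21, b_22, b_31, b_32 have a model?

Unsatisfiable

Case b_11 = True:
Unit clause (¬b_21) forces b_21 = False.
Unit clause (b_22) forces b_22 = True.
Unit clause (¬b_31) forces b_31 = False.
Unit clause (b_32) forces b_32 = True.
Now (¬b_32) is unsatisfied and unit — conflict.
Backtrack on b_11: now try b_11 = False.
Unit clause (b_12) forces b_12 = True.
Unit clause (¬b_22) forces b_22 = False.
Unit clause (b_21) forces b_21 = True.
Unit clause (¬b_31) forces b_31 = False.
Unit clause (b_32) forces b_32 = True.
Now (¬b_32) is unsatisfied and unit — conflict.
Both values of b_11 lead to a conflict.
No assignment satisfies every clause.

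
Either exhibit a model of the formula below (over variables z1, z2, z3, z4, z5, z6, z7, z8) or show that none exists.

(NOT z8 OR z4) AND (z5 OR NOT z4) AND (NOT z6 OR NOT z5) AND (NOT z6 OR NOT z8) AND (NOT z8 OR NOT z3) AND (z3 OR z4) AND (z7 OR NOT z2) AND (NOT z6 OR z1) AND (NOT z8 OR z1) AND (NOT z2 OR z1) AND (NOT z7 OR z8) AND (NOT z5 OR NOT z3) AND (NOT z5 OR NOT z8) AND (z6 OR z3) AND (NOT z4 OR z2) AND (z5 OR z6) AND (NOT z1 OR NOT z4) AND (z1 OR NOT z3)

z1=true,  z2=false,  z3=true,  z4=false,  z5=false,  z6=true,  z7=false,  z8=false

Suppose z8 = false.
The clause (NOT z7) is unit, so z7 = false.
The clause (NOT z2) is unit, so z2 = false.
The clause (NOT z4) is unit, so z4 = false.
The clause (z3) is unit, so z3 = true.
The clause (NOT z5) is unit, so z5 = false.
The clause (z6) is unit, so z6 = true.
The clause (z1) is unit, so z1 = true.
Every clause now holds.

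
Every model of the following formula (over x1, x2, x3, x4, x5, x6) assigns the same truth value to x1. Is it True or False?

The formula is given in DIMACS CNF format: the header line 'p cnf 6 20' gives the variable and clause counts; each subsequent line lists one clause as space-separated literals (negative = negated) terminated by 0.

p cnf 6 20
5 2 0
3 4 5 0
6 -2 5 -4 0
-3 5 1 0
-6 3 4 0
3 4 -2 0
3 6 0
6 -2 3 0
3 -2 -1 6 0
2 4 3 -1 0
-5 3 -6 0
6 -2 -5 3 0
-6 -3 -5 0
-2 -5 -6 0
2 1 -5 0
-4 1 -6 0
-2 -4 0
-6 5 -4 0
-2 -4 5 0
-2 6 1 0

Suppose x1 = False.
Branch on x5: set x5 = True.
From the singleton clause (x2), x2 = True.
From the singleton clause (¬x6), x6 = False.
But (x6) is also a unit clause — contradiction.
Undo x5 and try x5 = False.
From the singleton clause (x2), x2 = True.
From the singleton clause (¬x3), x3 = False.
From the singleton clause (x4), x4 = True.
But (¬x4) is also a unit clause — contradiction.
Both values of x5 lead to a conflict.
So every satisfying assignment has x1 = True.

True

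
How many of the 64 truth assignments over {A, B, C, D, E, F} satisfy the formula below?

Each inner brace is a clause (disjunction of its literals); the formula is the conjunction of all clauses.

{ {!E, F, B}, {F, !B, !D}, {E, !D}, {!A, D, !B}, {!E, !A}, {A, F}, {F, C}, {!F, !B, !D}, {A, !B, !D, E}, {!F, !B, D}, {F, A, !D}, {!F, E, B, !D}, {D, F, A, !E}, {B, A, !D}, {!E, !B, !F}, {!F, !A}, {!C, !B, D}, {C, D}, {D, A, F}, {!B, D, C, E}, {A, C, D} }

3

There are 2^6 = 64 truth assignments over (A, B, C, D, E, F).
Split on E. With E = true, the clauses containing E are satisfied and !E drops from the rest; 1 of the 2^5 = 32 assignments to the other variables satisfy what remains.
With E = false, by the same count on the reduced clause set, 2 assignments work.
Total: 1 + 2 = 3.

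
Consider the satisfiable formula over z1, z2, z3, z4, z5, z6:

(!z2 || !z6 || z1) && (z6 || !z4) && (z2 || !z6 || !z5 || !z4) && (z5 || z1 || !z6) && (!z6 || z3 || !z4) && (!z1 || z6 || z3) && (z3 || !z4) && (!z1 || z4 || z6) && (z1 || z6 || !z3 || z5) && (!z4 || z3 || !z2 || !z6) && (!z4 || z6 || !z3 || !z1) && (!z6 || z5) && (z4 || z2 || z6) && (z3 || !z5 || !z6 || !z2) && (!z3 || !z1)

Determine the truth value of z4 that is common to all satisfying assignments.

False

Suppose z4 = true.
Unit clause (z6) forces z6 = true.
Unit clause (z3) forces z3 = true.
Unit clause (z5) forces z5 = true.
Unit clause (z2) forces z2 = true.
Unit clause (z1) forces z1 = true.
Now (!z1) is unsatisfied and unit — conflict.
So every satisfying assignment has z4 = False.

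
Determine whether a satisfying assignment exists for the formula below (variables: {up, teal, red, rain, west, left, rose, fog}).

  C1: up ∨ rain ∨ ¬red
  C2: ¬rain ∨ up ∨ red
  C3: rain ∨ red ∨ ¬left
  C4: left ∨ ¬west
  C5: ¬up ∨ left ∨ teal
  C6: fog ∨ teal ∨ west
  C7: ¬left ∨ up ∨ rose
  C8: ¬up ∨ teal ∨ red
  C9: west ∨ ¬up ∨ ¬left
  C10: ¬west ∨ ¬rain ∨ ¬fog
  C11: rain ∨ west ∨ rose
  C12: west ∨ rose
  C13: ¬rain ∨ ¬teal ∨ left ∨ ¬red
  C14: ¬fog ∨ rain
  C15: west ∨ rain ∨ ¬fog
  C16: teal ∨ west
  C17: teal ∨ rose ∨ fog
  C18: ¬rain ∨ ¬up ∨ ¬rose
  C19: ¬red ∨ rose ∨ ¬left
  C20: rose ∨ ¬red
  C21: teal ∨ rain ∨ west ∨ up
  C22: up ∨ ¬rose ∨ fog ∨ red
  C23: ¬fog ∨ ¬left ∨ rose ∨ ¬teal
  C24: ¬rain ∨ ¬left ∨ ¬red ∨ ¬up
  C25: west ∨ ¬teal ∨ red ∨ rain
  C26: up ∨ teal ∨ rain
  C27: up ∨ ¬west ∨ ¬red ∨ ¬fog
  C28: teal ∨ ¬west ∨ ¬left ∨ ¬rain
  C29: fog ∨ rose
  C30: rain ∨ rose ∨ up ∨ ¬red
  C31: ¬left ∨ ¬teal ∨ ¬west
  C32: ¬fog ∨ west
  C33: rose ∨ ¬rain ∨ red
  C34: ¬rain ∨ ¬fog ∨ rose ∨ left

Satisfiable

Case left = True:
Case rain = False:
The clause (red) is unit, so red = True.
The clause (up) is unit, so up = True.
The clause (west) is unit, so west = True.
The clause (¬fog) is unit, so fog = False.
The clause (rose) is unit, so rose = True.
The clause (¬teal) is unit, so teal = False.
All clauses are satisfied.
A satisfying assignment: up=True,  teal=False,  red=True,  rain=False,  west=True,  left=True,  rose=True,  fog=False.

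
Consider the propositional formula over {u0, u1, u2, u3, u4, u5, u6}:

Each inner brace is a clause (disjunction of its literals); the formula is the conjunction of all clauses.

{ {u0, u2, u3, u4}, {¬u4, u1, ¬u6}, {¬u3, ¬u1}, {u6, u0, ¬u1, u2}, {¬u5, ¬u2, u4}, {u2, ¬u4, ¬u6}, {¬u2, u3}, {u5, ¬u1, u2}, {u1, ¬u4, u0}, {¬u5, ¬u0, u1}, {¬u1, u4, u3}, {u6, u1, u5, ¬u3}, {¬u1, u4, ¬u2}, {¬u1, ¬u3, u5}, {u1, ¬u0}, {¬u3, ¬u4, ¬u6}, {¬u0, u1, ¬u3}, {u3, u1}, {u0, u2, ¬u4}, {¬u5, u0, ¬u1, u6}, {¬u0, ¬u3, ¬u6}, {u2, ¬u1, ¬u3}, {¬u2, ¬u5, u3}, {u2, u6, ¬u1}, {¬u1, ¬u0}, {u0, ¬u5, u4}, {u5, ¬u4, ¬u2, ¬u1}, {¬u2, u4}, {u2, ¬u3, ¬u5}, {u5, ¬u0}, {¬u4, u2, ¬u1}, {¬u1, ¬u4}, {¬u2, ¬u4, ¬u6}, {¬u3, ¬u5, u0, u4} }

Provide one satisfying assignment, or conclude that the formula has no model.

u0 ↦ False, u1 ↦ False, u2 ↦ False, u3 ↦ True, u4 ↦ False, u5 ↦ False, u6 ↦ True

Try u3 = True.
(¬u1) alone gives u1 = False.
(¬u0) alone gives u0 = False.
(¬u4) alone gives u4 = False.
(¬u5) alone gives u5 = False.
(u6) alone gives u6 = True.
(¬u2) alone gives u2 = False.
Every clause now holds.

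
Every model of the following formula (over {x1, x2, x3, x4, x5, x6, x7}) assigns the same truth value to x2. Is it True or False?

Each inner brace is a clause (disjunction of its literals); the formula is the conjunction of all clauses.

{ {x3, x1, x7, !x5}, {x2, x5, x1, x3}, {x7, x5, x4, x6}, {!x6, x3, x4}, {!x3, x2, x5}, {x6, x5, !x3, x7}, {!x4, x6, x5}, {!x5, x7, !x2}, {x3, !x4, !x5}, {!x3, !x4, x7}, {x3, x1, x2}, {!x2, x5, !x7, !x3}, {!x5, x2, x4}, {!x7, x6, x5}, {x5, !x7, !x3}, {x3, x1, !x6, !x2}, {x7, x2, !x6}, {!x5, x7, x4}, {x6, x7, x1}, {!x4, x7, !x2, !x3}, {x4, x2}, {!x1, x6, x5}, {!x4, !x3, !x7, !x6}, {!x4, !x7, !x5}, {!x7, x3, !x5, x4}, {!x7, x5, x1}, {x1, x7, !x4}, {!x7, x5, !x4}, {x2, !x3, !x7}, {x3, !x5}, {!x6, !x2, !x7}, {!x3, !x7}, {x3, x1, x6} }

Suppose x2 = false.
(x4) alone gives x4 = true.
Try x3 = false.
(!x5) alone gives x5 = false.
(x1) alone gives x1 = true.
(x6) alone gives x6 = true.
(x7) alone gives x7 = true.
Now (!x7) is unsatisfied and unit — conflict.
So x3 must be the other value — set x3 = true.
(x5) alone gives x5 = true.
(x7) alone gives x7 = true.
Now (!x7) is unsatisfied and unit — conflict.
Neither x3 = true nor x3 = false works.
So every satisfying assignment has x2 = True.

True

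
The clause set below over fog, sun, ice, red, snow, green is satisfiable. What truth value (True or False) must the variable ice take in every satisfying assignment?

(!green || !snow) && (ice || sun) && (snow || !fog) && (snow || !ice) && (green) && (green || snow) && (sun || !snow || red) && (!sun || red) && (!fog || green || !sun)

False

Suppose ice = true.
Unit clause (snow) forces snow = true.
Unit clause (!green) forces green = false.
Now (green) is unsatisfied and unit — conflict.
So every satisfying assignment has ice = False.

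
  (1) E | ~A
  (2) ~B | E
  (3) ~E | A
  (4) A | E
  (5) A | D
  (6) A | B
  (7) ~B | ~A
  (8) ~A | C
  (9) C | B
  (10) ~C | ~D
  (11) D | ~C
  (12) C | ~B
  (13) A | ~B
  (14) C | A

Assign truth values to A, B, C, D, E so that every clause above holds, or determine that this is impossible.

Branch on E: set E = 1.
Unit clause (A) forces A = 1.
Unit clause (~B) forces B = 0.
Unit clause (C) forces C = 1.
Unit clause (~D) forces D = 0.
Now (D) is unsatisfied and unit — conflict.
That branch fails; take E = 0 instead.
Unit clause (~A) forces A = 0.
Now (A) is unsatisfied and unit — conflict.
Either choice for E ends in contradiction.

UNSATISFIABLE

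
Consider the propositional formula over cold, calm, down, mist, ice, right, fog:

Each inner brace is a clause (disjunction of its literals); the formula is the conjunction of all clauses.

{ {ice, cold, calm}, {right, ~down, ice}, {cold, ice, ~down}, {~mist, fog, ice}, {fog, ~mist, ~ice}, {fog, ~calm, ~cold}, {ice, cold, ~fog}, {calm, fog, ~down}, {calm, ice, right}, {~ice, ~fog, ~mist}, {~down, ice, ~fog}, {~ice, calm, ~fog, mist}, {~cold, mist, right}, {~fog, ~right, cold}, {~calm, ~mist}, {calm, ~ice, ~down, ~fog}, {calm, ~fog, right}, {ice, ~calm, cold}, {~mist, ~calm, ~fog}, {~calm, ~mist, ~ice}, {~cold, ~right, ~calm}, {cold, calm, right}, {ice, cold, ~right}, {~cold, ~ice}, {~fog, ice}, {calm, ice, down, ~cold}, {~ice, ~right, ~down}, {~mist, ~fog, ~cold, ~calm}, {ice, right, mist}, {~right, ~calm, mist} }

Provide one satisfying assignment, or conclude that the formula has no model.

Case calm = 1:
From the singleton clause (~mist), mist = 0.
From the singleton clause (~right), right = 0.
From the singleton clause (~cold), cold = 0.
From the singleton clause (ice), ice = 1.
All clauses hold; down, fog can take either value.

cold: 0; calm: 1; down: 0; mist: 0; ice: 1; right: 0; fog: 0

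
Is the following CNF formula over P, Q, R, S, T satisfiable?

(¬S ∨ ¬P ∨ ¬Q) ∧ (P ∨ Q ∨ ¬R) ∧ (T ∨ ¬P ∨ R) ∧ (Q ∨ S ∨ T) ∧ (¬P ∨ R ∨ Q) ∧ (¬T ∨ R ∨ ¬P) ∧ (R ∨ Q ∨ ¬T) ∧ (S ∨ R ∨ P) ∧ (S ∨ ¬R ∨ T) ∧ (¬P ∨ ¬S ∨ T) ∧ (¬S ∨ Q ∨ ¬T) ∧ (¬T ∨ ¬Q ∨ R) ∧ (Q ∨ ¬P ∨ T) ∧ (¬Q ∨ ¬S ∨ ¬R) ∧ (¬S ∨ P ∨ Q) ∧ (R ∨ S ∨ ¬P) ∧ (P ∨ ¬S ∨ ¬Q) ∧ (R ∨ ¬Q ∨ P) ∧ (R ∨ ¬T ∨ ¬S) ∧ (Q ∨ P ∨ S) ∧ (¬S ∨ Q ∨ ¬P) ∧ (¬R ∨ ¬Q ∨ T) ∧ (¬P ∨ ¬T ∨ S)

Yes, satisfiable

Case S = False:
Case Q = True:
Case R = True:
Unit clause (T) forces T = True.
Unit clause (¬P) forces P = False.
This assignment satisfies each clause.
A satisfying assignment: P=False; Q=True; R=True; S=False; T=True.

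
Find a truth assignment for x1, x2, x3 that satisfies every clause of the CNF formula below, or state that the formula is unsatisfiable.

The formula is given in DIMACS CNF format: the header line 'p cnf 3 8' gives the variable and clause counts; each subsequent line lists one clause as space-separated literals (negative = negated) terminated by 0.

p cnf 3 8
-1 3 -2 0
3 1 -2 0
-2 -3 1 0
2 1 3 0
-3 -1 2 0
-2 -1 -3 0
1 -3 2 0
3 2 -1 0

Case x1 = False:
Case x3 = True:
(¬x2) alone gives x2 = False.
But (x2) is also a unit clause — contradiction.
Backtrack on x3: now try x3 = False.
(¬x2) alone gives x2 = False.
But (x2) is also a unit clause — contradiction.
Both values of x3 lead to a conflict.
Backtrack on x1: now try x1 = True.
Case x3 = True:
(x2) alone gives x2 = True.
But (¬x2) is also a unit clause — contradiction.
Backtrack on x3: now try x3 = False.
(¬x2) alone gives x2 = False.
But (x2) is also a unit clause — contradiction.
Both values of x3 lead to a conflict.
Both values of x1 lead to a conflict.

UNSATISFIABLE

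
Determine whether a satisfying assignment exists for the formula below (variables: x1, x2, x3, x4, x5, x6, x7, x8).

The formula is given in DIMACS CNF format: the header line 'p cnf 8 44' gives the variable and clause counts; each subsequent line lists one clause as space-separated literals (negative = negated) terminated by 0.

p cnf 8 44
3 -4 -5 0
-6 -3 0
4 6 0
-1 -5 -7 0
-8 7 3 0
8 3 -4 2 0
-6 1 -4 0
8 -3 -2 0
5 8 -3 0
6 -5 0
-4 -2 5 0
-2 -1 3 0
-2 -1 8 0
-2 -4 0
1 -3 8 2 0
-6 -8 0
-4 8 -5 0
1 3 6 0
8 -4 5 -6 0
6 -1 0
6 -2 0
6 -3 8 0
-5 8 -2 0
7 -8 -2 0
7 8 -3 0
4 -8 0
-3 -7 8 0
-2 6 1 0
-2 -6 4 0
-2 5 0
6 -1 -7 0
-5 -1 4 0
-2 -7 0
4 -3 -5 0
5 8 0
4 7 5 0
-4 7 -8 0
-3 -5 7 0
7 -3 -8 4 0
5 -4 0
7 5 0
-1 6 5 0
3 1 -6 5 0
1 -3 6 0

Suppose x6 = True.
Unit clause (¬x3) forces x3 = False.
Unit clause (¬x8) forces x8 = False.
Unit clause (x5) forces x5 = True.
Unit clause (¬x4) forces x4 = False.
Unit clause (¬x2) forces x2 = False.
Unit clause (¬x1) forces x1 = False.
Every clause is now satisfied; x7 is unconstrained.
A satisfying assignment: x1 ↦ False; x2 ↦ False; x3 ↦ False; x4 ↦ False; x5 ↦ True; x6 ↦ True; x7 ↦ False; x8 ↦ False.

Yes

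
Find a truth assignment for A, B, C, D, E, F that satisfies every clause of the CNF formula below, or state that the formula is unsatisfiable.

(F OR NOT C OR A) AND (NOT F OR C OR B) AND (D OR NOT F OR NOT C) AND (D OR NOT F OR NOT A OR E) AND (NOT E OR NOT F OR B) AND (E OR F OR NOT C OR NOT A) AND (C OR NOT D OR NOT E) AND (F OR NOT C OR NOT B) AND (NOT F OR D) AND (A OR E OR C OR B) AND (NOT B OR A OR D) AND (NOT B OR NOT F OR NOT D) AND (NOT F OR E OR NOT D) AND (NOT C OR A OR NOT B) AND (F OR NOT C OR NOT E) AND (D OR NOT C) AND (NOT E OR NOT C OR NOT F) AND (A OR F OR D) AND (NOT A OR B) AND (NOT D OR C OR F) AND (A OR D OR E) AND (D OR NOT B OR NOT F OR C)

A: true,  B: true,  C: false,  D: false,  E: false,  F: false

Try F = false.
Try C = false.
Unit clause (NOT D) forces D = false.
Unit clause (A) forces A = true.
Unit clause (B) forces B = true.
All clauses hold; E can take either value.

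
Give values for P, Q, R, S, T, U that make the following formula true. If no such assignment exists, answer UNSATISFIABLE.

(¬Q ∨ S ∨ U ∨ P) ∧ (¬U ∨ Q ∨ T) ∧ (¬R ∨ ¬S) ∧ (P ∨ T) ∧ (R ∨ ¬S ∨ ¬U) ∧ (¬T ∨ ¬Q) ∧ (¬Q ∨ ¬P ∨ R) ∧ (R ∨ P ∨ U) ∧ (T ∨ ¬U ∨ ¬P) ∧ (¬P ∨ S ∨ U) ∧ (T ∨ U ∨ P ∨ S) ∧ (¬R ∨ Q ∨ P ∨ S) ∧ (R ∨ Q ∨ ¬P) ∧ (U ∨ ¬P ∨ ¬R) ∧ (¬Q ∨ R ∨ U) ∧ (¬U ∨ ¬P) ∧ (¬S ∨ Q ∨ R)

P: False, Q: False, R: False, S: False, T: True, U: True

Try R = False.
Try P = False.
(T) alone gives T = True.
(¬Q) alone gives Q = False.
(U) alone gives U = True.
(¬S) alone gives S = False.
This assignment satisfies each clause.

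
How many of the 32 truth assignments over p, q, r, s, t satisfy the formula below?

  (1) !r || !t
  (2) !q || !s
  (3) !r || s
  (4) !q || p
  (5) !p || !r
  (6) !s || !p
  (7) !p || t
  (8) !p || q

6

There are 2^5 = 32 truth assignments over (p, q, r, s, t).
Split on s. With s = true, the clauses containing s are satisfied and !s drops from the rest; 3 of the 2^4 = 16 assignments to the other variables satisfy what remains.
With s = false, by the same count on the reduced clause set, 3 assignments work.
Total: 3 + 3 = 6.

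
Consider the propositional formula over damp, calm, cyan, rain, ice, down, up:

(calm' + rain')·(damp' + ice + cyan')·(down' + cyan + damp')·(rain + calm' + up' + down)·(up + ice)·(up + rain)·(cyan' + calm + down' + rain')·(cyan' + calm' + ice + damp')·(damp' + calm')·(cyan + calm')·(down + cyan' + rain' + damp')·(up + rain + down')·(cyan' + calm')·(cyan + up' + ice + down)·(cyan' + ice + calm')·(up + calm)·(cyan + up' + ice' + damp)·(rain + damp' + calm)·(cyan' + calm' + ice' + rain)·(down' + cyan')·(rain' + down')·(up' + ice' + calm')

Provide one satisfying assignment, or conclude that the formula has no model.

Case calm = 0:
(up) alone gives up = 1.
Case rain = 1:
(down') alone gives down = 0.
Case cyan = 0:
(ice) alone gives ice = 1.
(damp) alone gives damp = 1.
Every clause now holds.

damp=1, calm=0, cyan=0, rain=1, ice=1, down=0, up=1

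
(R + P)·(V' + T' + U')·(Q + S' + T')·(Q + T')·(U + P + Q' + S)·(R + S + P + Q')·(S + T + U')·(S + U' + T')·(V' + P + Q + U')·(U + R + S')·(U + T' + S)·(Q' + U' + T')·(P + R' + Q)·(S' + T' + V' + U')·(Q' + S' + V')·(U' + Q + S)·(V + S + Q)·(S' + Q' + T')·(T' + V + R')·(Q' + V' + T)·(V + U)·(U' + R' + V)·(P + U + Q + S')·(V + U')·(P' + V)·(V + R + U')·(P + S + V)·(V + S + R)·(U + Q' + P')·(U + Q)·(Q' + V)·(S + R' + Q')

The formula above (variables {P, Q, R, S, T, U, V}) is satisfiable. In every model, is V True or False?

Suppose V = 0.
(U) alone gives U = 1.
That conflicts with the unit clause (U').
So every satisfying assignment has V = True.

True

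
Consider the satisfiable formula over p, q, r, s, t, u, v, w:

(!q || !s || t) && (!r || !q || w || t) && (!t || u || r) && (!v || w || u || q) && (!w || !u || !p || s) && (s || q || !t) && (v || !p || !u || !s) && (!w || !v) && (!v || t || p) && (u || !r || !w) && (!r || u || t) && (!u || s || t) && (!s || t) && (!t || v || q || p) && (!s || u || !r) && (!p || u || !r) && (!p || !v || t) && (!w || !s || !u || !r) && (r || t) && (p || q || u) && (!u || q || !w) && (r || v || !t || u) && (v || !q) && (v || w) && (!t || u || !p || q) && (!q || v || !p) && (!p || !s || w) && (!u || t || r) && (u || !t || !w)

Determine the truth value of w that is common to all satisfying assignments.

Suppose w = true.
The clause (!v) is unit, so v = false.
The clause (!q) is unit, so q = false.
The clause (!u) is unit, so u = false.
The clause (!r) is unit, so r = false.
The clause (!t) is unit, so t = false.
That conflicts with the unit clause (t).
So every satisfying assignment has w = False.

False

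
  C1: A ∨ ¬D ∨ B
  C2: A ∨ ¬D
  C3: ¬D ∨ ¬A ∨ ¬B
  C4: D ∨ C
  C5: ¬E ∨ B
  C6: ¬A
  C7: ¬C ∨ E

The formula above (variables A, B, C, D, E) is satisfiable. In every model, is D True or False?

False

Suppose D = True.
The clause (A) is unit, so A = True.
But (¬A) is also a unit clause — contradiction.
So every satisfying assignment has D = False.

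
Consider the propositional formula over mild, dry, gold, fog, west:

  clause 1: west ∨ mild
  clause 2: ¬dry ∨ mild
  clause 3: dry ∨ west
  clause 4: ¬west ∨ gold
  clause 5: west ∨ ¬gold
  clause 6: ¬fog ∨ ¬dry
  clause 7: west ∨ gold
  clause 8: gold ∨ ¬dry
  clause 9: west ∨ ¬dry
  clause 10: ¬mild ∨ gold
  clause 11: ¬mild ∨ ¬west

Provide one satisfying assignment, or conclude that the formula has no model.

Branch on west: set west = True.
From the singleton clause (gold), gold = True.
From the singleton clause (¬mild), mild = False.
From the singleton clause (¬dry), dry = False.
No clause remains; fog is free.

mild ↦ False; dry ↦ False; gold ↦ True; fog ↦ False; west ↦ True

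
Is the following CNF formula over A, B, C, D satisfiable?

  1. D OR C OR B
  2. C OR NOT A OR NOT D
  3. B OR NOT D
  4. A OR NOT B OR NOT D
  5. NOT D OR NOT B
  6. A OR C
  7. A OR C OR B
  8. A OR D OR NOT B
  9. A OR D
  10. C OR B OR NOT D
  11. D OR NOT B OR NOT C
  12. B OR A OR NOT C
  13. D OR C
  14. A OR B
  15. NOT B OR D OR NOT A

Satisfiable

Case B = false:
From the singleton clause (NOT D), D = false.
From the singleton clause (C), C = true.
From the singleton clause (A), A = true.
Every clause now holds.
A satisfying assignment: A: true; B: false; C: true; D: false.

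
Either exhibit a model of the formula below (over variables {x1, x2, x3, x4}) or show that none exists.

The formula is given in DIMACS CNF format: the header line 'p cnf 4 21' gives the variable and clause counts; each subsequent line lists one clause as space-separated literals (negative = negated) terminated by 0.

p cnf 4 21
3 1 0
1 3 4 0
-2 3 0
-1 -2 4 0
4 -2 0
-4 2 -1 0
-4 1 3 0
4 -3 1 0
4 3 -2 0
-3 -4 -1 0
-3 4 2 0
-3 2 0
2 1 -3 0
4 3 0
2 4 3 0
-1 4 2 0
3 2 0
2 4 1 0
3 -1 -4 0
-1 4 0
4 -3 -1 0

Branch on x3: set x3 = True.
Unit clause (x2) forces x2 = True.
Unit clause (x4) forces x4 = True.
Unit clause (¬x1) forces x1 = False.
This assignment satisfies each clause.

x1 ↦ False,  x2 ↦ True,  x3 ↦ True,  x4 ↦ True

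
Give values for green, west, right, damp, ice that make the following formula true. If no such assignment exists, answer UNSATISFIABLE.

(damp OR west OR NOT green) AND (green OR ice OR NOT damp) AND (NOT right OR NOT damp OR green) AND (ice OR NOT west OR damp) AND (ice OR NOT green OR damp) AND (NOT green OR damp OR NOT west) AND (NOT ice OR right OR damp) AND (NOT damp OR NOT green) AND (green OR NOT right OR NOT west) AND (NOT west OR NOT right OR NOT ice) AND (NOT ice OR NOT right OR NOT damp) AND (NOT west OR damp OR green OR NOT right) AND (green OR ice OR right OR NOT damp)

Case damp = false:
Case west = false:
(NOT green) alone gives green = false.
Case ice = false:
All clauses hold; right can take either value.

green ↦ false; west ↦ false; right ↦ false; damp ↦ false; ice ↦ false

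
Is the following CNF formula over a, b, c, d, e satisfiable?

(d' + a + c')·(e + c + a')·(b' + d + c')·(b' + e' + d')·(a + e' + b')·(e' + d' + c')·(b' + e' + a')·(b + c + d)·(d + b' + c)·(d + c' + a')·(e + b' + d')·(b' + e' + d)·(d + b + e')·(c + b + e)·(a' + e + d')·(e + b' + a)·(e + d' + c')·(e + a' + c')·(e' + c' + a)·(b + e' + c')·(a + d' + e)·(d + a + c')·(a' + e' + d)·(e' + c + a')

Satisfiable

Case d = 1:
Case a = 0:
From the singleton clause (c'), c = 0.
From the singleton clause (e), e = 1.
From the singleton clause (b'), b = 0.
This assignment satisfies each clause.
A satisfying assignment: a: 0, b: 0, c: 0, d: 1, e: 1.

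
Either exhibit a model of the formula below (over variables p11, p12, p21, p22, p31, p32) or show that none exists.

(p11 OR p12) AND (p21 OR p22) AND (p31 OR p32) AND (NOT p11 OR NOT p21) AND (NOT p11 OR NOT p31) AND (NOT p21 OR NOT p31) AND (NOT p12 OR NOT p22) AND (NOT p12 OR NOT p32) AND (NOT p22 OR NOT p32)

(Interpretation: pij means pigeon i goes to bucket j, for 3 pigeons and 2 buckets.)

Suppose p11 = true.
Unit clause (NOT p21) forces p21 = false.
Unit clause (p22) forces p22 = true.
Unit clause (NOT p31) forces p31 = false.
Unit clause (p32) forces p32 = true.
Now (NOT p32) is unsatisfied and unit — conflict.
Undo p11 and try p11 = false.
Unit clause (p12) forces p12 = true.
Unit clause (NOT p22) forces p22 = false.
Unit clause (p21) forces p21 = true.
Unit clause (NOT p31) forces p31 = false.
Unit clause (p32) forces p32 = true.
Now (NOT p32) is unsatisfied and unit — conflict.
Either choice for p11 ends in contradiction.

UNSATISFIABLE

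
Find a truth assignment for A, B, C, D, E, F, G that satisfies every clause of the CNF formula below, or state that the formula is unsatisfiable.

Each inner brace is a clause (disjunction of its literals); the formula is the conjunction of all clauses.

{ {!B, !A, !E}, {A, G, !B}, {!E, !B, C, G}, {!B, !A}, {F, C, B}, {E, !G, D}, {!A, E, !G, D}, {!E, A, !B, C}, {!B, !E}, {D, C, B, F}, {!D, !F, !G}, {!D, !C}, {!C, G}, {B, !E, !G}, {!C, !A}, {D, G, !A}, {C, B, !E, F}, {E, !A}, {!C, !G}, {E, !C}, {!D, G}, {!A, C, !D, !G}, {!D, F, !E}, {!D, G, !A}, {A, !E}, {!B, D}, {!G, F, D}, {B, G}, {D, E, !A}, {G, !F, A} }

A=false; B=true; C=false; D=true; E=false; F=false; G=true

Case B = true:
(!A) alone gives A = false.
(G) alone gives G = true.
(!E) alone gives E = false.
(D) alone gives D = true.
(!F) alone gives F = false.
(!C) alone gives C = false.
This assignment satisfies each clause.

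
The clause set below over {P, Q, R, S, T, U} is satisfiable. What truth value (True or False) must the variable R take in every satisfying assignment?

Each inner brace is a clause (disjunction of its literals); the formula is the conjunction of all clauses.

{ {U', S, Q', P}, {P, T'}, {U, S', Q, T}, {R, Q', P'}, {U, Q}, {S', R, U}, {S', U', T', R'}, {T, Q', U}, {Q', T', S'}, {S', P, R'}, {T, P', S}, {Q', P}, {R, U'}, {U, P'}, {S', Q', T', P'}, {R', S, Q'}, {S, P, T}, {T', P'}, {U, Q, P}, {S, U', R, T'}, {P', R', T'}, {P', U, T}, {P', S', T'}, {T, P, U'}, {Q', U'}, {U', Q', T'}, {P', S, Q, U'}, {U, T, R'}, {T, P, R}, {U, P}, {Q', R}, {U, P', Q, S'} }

Suppose R = 0.
The clause (U') is unit, so U = 0.
The clause (Q) is unit, so Q = 1.
But (Q') is also a unit clause — contradiction.
So every satisfying assignment has R = True.

True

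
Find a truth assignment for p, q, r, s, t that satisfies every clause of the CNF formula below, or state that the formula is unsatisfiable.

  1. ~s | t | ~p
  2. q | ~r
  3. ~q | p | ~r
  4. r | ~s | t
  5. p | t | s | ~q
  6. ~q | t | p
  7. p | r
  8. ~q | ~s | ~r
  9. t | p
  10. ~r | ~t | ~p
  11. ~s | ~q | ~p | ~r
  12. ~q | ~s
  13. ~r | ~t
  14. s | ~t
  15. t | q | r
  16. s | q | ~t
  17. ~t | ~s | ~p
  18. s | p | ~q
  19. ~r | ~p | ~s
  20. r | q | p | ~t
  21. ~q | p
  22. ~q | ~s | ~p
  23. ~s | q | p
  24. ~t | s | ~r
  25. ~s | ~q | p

Branch on q: set q = 1.
From the singleton clause (~s), s = 0.
From the singleton clause (~t), t = 0.
From the singleton clause (p), p = 1.
Every clause is now satisfied; r is unconstrained.

p: 1, q: 1, r: 0, s: 0, t: 0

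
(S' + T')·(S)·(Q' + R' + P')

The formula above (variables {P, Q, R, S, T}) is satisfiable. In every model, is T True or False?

False

Suppose T = 1.
The clause (S') is unit, so S = 0.
That conflicts with the unit clause (S).
So every satisfying assignment has T = False.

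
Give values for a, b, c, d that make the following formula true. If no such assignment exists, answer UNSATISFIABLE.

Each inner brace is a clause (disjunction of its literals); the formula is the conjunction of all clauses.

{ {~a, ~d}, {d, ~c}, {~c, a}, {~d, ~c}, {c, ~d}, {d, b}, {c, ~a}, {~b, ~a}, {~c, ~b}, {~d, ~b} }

a ↦ 0, b ↦ 1, c ↦ 0, d ↦ 0

Branch on a: set a = 0.
(~c) alone gives c = 0.
(~d) alone gives d = 0.
(b) alone gives b = 1.
This assignment satisfies each clause.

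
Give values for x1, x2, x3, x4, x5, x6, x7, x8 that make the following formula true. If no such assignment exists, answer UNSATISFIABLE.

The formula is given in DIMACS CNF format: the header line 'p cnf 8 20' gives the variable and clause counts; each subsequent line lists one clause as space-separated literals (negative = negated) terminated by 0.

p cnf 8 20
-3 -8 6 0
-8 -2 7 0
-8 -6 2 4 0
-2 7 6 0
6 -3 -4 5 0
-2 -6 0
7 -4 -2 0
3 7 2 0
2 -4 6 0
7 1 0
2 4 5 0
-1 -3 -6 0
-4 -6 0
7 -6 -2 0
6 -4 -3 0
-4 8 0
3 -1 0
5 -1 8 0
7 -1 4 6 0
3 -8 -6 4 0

Suppose x2 = True.
(¬x6) alone gives x6 = False.
(x7) alone gives x7 = True.
Suppose x3 = True.
(¬x8) alone gives x8 = False.
(¬x4) alone gives x4 = False.
Suppose x5 = True.
No clause remains; x1 is free.

x1=False, x2=True, x3=True, x4=False, x5=True, x6=False, x7=True, x8=False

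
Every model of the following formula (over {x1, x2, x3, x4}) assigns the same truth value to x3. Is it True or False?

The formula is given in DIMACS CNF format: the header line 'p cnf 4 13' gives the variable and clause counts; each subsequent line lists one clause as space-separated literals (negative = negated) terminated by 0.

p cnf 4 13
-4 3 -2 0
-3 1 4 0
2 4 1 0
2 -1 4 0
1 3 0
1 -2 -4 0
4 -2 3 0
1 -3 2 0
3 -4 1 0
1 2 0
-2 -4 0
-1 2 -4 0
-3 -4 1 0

Suppose x3 = False.
From the singleton clause (x1), x1 = True.
Branch on x4: set x4 = False.
From the singleton clause (x2), x2 = True.
But (¬x2) is also a unit clause — contradiction.
That branch fails; take x4 = True instead.
From the singleton clause (¬x2), x2 = False.
But (x2) is also a unit clause — contradiction.
Either choice for x4 ends in contradiction.
So every satisfying assignment has x3 = True.

True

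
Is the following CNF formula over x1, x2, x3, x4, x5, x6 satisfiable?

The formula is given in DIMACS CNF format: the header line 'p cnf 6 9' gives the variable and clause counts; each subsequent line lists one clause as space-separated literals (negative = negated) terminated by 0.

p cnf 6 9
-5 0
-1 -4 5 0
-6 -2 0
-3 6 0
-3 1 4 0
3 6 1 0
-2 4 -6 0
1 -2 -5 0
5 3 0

Satisfiable

The clause (¬x5) is unit, so x5 = False.
The clause (x3) is unit, so x3 = True.
The clause (x6) is unit, so x6 = True.
The clause (¬x2) is unit, so x2 = False.
Case x1 = False:
The clause (x4) is unit, so x4 = True.
All clauses are satisfied.
A satisfying assignment: x1=False, x2=False, x3=True, x4=True, x5=False, x6=True.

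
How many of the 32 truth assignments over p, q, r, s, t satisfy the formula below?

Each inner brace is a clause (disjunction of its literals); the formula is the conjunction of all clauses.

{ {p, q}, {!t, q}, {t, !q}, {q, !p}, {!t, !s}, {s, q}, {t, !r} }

There are 2^5 = 32 truth assignments over (p, q, r, s, t).
Split on t. With t = true, the clauses containing t are satisfied and !t drops from the rest; 4 of the 2^4 = 16 assignments to the other variables satisfy what remains.
With t = false, by the same count on the reduced clause set, 0 assignments work.
(One model: p=F, q=T, r=F, s=F, t=T.)
Total: 4 + 0 = 4.

4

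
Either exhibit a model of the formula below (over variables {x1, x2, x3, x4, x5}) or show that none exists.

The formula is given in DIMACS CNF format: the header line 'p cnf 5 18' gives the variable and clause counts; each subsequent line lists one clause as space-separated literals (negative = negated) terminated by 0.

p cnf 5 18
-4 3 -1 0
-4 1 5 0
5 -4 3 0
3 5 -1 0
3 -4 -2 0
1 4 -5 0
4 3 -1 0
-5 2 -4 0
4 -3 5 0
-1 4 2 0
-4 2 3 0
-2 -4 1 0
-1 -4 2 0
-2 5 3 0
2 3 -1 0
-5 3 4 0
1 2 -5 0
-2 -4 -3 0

Try x4 = False.
Try x1 = False.
The clause (¬x5) is unit, so x5 = False.
The clause (¬x3) is unit, so x3 = False.
The clause (¬x2) is unit, so x2 = False.
Every clause now holds.

x1 ↦ False; x2 ↦ False; x3 ↦ False; x4 ↦ False; x5 ↦ False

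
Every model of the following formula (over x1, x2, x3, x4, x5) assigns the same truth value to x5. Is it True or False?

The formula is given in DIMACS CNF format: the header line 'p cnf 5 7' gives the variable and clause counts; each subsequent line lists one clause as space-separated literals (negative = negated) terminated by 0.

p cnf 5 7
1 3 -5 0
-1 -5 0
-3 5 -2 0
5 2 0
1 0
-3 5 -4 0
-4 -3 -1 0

Suppose x5 = True.
The clause (¬x1) is unit, so x1 = False.
That conflicts with the unit clause (x1).
So every satisfying assignment has x5 = False.

False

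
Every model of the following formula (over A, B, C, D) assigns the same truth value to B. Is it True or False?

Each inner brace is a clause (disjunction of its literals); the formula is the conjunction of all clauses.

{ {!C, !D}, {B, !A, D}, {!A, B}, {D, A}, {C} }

Suppose B = false.
Unit clause (!A) forces A = false.
Unit clause (D) forces D = true.
Unit clause (!C) forces C = false.
But (C) is also a unit clause — contradiction.
So every satisfying assignment has B = True.

True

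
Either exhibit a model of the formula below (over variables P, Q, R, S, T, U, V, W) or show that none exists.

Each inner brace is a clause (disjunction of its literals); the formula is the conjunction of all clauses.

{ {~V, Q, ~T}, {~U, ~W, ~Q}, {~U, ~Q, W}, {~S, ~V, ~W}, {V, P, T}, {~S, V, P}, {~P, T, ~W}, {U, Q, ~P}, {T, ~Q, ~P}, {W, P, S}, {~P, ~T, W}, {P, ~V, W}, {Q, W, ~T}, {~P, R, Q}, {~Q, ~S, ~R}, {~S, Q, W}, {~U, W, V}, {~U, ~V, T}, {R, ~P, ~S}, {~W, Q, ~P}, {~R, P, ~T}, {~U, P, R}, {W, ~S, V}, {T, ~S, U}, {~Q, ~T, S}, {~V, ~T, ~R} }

P=0,  Q=1,  R=0,  S=0,  T=0,  U=0,  V=1,  W=1

Suppose V = 1.
Suppose Q = 1.
Suppose U = 0.
Suppose S = 0.
Unit clause (~T) forces T = 0.
Unit clause (~P) forces P = 0.
Unit clause (W) forces W = 1.
Every clause is now satisfied; R is unconstrained.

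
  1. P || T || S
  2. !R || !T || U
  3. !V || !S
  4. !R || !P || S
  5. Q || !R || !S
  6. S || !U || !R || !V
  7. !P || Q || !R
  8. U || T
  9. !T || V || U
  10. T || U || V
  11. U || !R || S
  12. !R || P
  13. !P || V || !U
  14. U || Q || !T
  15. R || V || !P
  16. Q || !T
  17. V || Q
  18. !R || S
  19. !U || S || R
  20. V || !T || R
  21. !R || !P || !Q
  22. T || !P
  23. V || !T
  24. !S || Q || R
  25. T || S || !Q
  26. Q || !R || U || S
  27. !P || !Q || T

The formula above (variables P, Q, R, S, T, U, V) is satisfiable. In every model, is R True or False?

False

Suppose R = true.
The clause (P) is unit, so P = true.
The clause (S) is unit, so S = true.
The clause (!V) is unit, so V = false.
The clause (Q) is unit, so Q = true.
Now (!Q) is unsatisfied and unit — conflict.
So every satisfying assignment has R = False.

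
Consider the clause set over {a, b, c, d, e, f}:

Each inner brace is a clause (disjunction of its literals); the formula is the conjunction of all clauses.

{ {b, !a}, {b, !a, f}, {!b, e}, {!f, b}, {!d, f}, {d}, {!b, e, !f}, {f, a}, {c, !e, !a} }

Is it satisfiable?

From the singleton clause (d), d = true.
From the singleton clause (f), f = true.
From the singleton clause (b), b = true.
From the singleton clause (e), e = true.
Case c = false:
From the singleton clause (!a), a = false.
Every clause now holds.
A satisfying assignment: a ↦ false, b ↦ true, c ↦ false, d ↦ true, e ↦ true, f ↦ true.

Yes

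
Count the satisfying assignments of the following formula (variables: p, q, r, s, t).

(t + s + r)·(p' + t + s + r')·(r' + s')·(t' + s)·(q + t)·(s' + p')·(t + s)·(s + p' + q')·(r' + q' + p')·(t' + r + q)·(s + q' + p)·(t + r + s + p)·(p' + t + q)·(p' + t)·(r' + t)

2

There are 2^5 = 32 truth assignments over (p, q, r, s, t).
Split on t. With t = 1, the clauses containing t are satisfied and t' drops from the rest; 1 of the 2^4 = 16 assignments to the other variables satisfy what remains.
With t = 0, by the same count on the reduced clause set, 1 assignment works.
Total: 1 + 1 = 2.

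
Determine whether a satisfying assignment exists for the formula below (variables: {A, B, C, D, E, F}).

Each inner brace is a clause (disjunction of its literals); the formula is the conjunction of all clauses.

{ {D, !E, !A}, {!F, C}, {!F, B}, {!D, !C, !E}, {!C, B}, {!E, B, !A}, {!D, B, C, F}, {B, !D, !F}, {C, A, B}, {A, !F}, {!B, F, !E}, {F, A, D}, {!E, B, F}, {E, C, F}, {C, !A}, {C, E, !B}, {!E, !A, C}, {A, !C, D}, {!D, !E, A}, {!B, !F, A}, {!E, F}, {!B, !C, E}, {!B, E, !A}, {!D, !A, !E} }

Case F = false:
From the singleton clause (!E), E = false.
From the singleton clause (C), C = true.
From the singleton clause (B), B = true.
That conflicts with the unit clause (!B).
Backtrack on F: now try F = true.
From the singleton clause (C), C = true.
From the singleton clause (B), B = true.
From the singleton clause (A), A = true.
From the singleton clause (E), E = true.
From the singleton clause (D), D = true.
That conflicts with the unit clause (!D).
Neither F = true nor F = false works.
No assignment satisfies every clause.

No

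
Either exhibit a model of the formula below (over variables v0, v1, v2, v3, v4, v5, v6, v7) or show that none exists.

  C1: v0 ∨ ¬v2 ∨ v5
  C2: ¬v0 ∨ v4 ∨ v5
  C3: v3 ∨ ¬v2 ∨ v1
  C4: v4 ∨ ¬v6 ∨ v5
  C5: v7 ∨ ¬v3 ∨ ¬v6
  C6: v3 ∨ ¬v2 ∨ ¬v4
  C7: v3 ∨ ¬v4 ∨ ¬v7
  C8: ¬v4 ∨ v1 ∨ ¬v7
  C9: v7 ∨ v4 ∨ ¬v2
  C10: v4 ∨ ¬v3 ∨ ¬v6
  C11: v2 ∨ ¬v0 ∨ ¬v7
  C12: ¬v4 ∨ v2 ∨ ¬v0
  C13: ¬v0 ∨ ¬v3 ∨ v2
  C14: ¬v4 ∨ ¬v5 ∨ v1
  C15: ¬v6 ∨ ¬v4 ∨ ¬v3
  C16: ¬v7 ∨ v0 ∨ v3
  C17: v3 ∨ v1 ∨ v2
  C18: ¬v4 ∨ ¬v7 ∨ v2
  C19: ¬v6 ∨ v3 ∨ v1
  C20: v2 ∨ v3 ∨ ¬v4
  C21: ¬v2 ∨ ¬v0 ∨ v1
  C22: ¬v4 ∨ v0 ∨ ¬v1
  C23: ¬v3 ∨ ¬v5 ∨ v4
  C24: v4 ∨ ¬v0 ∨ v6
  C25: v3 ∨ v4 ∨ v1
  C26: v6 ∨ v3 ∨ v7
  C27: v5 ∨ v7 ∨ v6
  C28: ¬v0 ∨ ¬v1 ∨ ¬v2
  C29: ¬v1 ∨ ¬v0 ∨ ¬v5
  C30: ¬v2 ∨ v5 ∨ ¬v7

v0 ↦ False, v1 ↦ True, v2 ↦ False, v3 ↦ False, v4 ↦ False, v5 ↦ True, v6 ↦ True, v7 ↦ False

Case v0 = False:
Case v2 = False:
Case v7 = False:
Case v3 = False:
The clause (v1) is unit, so v1 = True.
The clause (¬v4) is unit, so v4 = False.
The clause (v6) is unit, so v6 = True.
The clause (v5) is unit, so v5 = True.
This assignment satisfies each clause.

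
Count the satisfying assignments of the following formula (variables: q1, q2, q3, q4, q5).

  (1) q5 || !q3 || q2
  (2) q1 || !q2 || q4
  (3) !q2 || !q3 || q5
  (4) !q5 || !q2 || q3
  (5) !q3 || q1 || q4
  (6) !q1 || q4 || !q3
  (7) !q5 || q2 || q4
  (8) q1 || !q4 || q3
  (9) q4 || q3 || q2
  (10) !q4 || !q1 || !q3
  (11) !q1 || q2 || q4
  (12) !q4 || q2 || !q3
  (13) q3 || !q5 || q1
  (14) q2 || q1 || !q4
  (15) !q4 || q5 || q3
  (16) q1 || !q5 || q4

3

There are 2^5 = 32 truth assignments over (q1, q2, q3, q4, q5).
Split on q3. With q3 = true, the clauses containing q3 are satisfied and !q3 drops from the rest; 1 of the 2^4 = 16 assignments to the other variables satisfy what remains.
With q3 = false, by the same count on the reduced clause set, 2 assignments work.
Total: 1 + 2 = 3.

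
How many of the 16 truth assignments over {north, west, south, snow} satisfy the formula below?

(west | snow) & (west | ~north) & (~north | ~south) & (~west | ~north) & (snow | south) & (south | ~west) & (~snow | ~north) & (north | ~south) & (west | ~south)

1

There are 2^4 = 16 truth assignments over (north, west, south, snow).
Check each against the 9 clauses (columns in the order north, west, south, snow):
  F F F F  ✗ fails (west | snow)
  F F F T  ✓ satisfies all
  F F T F  ✗ fails (west | snow)
  F F T T  ✗ fails (north | ~south)
  F T F F  ✗ fails (snow | south)
  F T F T  ✗ fails (south | ~west)
  F T T F  ✗ fails (north | ~south)
  F T T T  ✗ fails (north | ~south)
  T F F F  ✗ fails (west | snow)
  T F F T  ✗ fails (west | ~north)
  T F T F  ✗ fails (west | snow)
  T F T T  ✗ fails (west | ~north)
  T T F F  ✗ fails (~west | ~north)
  T T F T  ✗ fails (~west | ~north)
  T T T F  ✗ fails (~north | ~south)
  T T T T  ✗ fails (~north | ~south)
1 of the 16 rows is a model.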